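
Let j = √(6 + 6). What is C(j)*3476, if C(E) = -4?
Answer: -13904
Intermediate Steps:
j = 2*√3 (j = √12 = 2*√3 ≈ 3.4641)
C(j)*3476 = -4*3476 = -13904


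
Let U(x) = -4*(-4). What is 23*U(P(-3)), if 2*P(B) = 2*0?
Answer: 368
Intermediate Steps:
P(B) = 0 (P(B) = (2*0)/2 = (1/2)*0 = 0)
U(x) = 16
23*U(P(-3)) = 23*16 = 368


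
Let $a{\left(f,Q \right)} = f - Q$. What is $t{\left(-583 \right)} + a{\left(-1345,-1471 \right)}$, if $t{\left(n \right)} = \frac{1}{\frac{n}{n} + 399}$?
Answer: $\frac{50401}{400} \approx 126.0$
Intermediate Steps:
$t{\left(n \right)} = \frac{1}{400}$ ($t{\left(n \right)} = \frac{1}{1 + 399} = \frac{1}{400}$)
$t{\left(-583 \right)} + a{\left(-1345,-1471 \right)} = \frac{1}{400} - -126 = \frac{1}{400} + \left(-1345 + 1471\right) = \frac{1}{400} + 126 = \frac{50401}{400}$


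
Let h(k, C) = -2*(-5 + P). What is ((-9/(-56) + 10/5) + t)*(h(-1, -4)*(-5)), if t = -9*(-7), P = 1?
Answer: -18245/7 ≈ -2606.4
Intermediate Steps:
h(k, C) = 8 (h(k, C) = -2*(-5 + 1) = -2*(-4) = 8)
t = 63
((-9/(-56) + 10/5) + t)*(h(-1, -4)*(-5)) = ((-9/(-56) + 10/5) + 63)*(8*(-5)) = ((-9*(-1/56) + 10*(1/5)) + 63)*(-40) = ((9/56 + 2) + 63)*(-40) = (121/56 + 63)*(-40) = (3649/56)*(-40) = -18245/7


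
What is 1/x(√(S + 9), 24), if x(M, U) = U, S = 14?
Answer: 1/24 ≈ 0.041667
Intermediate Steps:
1/x(√(S + 9), 24) = 1/24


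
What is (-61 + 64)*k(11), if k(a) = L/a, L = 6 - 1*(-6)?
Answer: 36/11 ≈ 3.2727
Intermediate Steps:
L = 12 (L = 6 + 6 = 12)
k(a) = 12/a
(-61 + 64)*k(11) = (-61 + 64)*(12/11) = 3*(12*(1/11)) = 3*(12/11) = 36/11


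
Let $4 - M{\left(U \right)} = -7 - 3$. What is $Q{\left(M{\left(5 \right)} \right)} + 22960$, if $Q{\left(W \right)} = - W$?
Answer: $22946$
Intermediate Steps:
$M{\left(U \right)} = 14$ ($M{\left(U \right)} = 4 - \left(-7 - 3\right) = 4 - -10 = 4 + 10 = 14$)
$Q{\left(M{\left(5 \right)} \right)} + 22960 = \left(-1\right) 14 + 22960 = -14 + 22960 = 22946$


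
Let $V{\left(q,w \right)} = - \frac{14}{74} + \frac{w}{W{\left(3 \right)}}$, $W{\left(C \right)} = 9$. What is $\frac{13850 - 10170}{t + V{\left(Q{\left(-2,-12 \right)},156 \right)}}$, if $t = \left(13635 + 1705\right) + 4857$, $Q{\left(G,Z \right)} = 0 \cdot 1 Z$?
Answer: $\frac{40848}{224377} \approx 0.18205$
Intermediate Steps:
$Q{\left(G,Z \right)} = 0$ ($Q{\left(G,Z \right)} = 0 Z = 0$)
$V{\left(q,w \right)} = - \frac{7}{37} + \frac{w}{9}$ ($V{\left(q,w \right)} = - \frac{14}{74} + \frac{w}{9} = \left(-14\right) \frac{1}{74} + w \frac{1}{9} = - \frac{7}{37} + \frac{w}{9}$)
$t = 20197$ ($t = 15340 + 4857 = 20197$)
$\frac{13850 - 10170}{t + V{\left(Q{\left(-2,-12 \right)},156 \right)}} = \frac{13850 - 10170}{20197 + \left(- \frac{7}{37} + \frac{1}{9} \cdot 156\right)} = \frac{3680}{20197 + \left(- \frac{7}{37} + \frac{52}{3}\right)} = \frac{3680}{20197 + \frac{1903}{111}} = \frac{3680}{\frac{2243770}{111}} = 3680 \cdot \frac{111}{2243770} = \frac{40848}{224377}$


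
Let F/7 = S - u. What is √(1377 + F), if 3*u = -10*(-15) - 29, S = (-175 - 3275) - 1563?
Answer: I*√305967/3 ≈ 184.38*I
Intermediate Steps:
S = -5013 (S = -3450 - 1563 = -5013)
u = 121/3 (u = (-10*(-15) - 29)/3 = (150 - 29)/3 = (⅓)*121 = 121/3 ≈ 40.333)
F = -106120/3 (F = 7*(-5013 - 1*121/3) = 7*(-5013 - 121/3) = 7*(-15160/3) = -106120/3 ≈ -35373.)
√(1377 + F) = √(1377 - 106120/3) = √(-101989/3) = I*√305967/3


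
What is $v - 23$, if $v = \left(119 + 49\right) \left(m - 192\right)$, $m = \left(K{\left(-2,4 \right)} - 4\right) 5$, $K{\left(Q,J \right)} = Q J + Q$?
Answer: $-44039$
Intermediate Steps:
$K{\left(Q,J \right)} = Q + J Q$ ($K{\left(Q,J \right)} = J Q + Q = Q + J Q$)
$m = -70$ ($m = \left(- 2 \left(1 + 4\right) - 4\right) 5 = \left(\left(-2\right) 5 - 4\right) 5 = \left(-10 - 4\right) 5 = \left(-14\right) 5 = -70$)
$v = -44016$ ($v = \left(119 + 49\right) \left(-70 - 192\right) = 168 \left(-262\right) = -44016$)
$v - 23 = -44016 - 23 = -44039$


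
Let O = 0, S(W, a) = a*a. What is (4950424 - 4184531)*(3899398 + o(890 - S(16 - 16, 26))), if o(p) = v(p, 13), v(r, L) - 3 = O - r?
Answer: 2986360028991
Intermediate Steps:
S(W, a) = a²
v(r, L) = 3 - r (v(r, L) = 3 + (0 - r) = 3 - r)
o(p) = 3 - p
(4950424 - 4184531)*(3899398 + o(890 - S(16 - 16, 26))) = (4950424 - 4184531)*(3899398 + (3 - (890 - 1*26²))) = 765893*(3899398 + (3 - (890 - 1*676))) = 765893*(3899398 + (3 - (890 - 676))) = 765893*(3899398 + (3 - 1*214)) = 765893*(3899398 + (3 - 214)) = 765893*(3899398 - 211) = 765893*3899187 = 2986360028991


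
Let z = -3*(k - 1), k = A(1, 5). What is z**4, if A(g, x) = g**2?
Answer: 0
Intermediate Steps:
k = 1 (k = 1**2 = 1)
z = 0 (z = -3*(1 - 1) = -3*0 = 0)
z**4 = 0**4 = 0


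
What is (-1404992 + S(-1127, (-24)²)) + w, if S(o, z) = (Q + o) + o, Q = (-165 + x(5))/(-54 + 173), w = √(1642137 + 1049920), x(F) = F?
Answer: -167462434/119 + √2692057 ≈ -1.4056e+6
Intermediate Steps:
w = √2692057 ≈ 1640.7
Q = -160/119 (Q = (-165 + 5)/(-54 + 173) = -160/119 ≈ -1.3445)
S(o, z) = -160/119 + 2*o (S(o, z) = (-160/119 + o) + o = -160/119 + 2*o)
(-1404992 + S(-1127, (-24)²)) + w = (-1404992 + (-160/119 + 2*(-1127))) + √2692057 = (-1404992 + (-160/119 - 2254)) + √2692057 = (-1404992 - 268386/119) + √2692057 = -167462434/119 + √2692057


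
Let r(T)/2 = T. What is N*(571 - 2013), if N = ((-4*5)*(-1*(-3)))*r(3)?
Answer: 519120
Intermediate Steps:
r(T) = 2*T
N = -360 (N = ((-4*5)*(-1*(-3)))*(2*3) = -20*3*6 = -60*6 = -360)
N*(571 - 2013) = -360*(571 - 2013) = -360*(-1442) = 519120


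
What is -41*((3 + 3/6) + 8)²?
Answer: -21689/4 ≈ -5422.3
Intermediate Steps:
-41*((3 + 3/6) + 8)² = -41*((3 + 3*(⅙)) + 8)² = -41*((3 + ½) + 8)² = -41*(7/2 + 8)² = -41*(23/2)² = -41*529/4 = -21689/4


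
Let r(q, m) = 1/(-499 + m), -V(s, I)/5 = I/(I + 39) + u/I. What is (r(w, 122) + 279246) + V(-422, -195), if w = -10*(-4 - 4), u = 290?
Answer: 1263314257/4524 ≈ 2.7925e+5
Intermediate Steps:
V(s, I) = -1450/I - 5*I/(39 + I) (V(s, I) = -5*(I/(I + 39) + 290/I) = -5*(I/(39 + I) + 290/I) = -5*(290/I + I/(39 + I)) = -1450/I - 5*I/(39 + I))
w = 80 (w = -10*(-8) = 80)
(r(w, 122) + 279246) + V(-422, -195) = (1/(-499 + 122) + 279246) + 5*(-11310 - 1*(-195)**2 - 290*(-195))/(-195*(39 - 195)) = (1/(-377) + 279246) + 5*(-1/195)*(-11310 - 1*38025 + 56550)/(-156) = (-1/377 + 279246) + 5*(-1/195)*(-1/156)*(-11310 - 38025 + 56550) = 105275741/377 + 5*(-1/195)*(-1/156)*7215 = 105275741/377 + 185/156 = 1263314257/4524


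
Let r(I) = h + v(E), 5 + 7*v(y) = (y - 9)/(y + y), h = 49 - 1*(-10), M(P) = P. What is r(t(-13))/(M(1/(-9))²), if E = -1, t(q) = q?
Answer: 4779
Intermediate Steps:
h = 59 (h = 49 + 10 = 59)
v(y) = -5/7 + (-9 + y)/(14*y) (v(y) = -5/7 + ((y - 9)/(y + y))/7 = -5/7 + ((-9 + y)/((2*y)))/7 = -5/7 + ((-9 + y)*(1/(2*y)))/7 = -5/7 + ((-9 + y)/(2*y))/7 = -5/7 + (-9 + y)/(14*y))
r(I) = 59 (r(I) = 59 + (9/14)*(-1 - 1*(-1))/(-1) = 59 + (9/14)*(-1)*(-1 + 1) = 59 + (9/14)*(-1)*0 = 59 + 0 = 59)
r(t(-13))/(M(1/(-9))²) = 59/((1/(-9))²) = 59/((-⅑)²) = 59/(1/81) = 59*81 = 4779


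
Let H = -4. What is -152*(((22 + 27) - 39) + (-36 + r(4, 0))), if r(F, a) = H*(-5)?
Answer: 912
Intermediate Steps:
r(F, a) = 20 (r(F, a) = -4*(-5) = 20)
-152*(((22 + 27) - 39) + (-36 + r(4, 0))) = -152*(((22 + 27) - 39) + (-36 + 20)) = -152*((49 - 39) - 16) = -152*(10 - 16) = -152*(-6) = 912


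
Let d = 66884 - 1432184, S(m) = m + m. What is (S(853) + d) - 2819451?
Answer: -4183045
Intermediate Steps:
S(m) = 2*m
d = -1365300
(S(853) + d) - 2819451 = (2*853 - 1365300) - 2819451 = (1706 - 1365300) - 2819451 = -1363594 - 2819451 = -4183045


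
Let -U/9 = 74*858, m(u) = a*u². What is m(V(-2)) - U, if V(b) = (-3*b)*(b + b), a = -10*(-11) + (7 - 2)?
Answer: 637668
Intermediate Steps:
a = 115 (a = 110 + 5 = 115)
V(b) = -6*b² (V(b) = (-3*b)*(2*b) = -6*b²)
m(u) = 115*u²
U = -571428 (U = -666*858 = -9*63492 = -571428)
m(V(-2)) - U = 115*(-6*(-2)²)² - 1*(-571428) = 115*(-6*4)² + 571428 = 115*(-24)² + 571428 = 115*576 + 571428 = 66240 + 571428 = 637668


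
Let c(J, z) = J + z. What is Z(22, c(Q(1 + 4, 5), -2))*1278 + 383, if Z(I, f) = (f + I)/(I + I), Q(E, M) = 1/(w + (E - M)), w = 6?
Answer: 3875/4 ≈ 968.75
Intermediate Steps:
Q(E, M) = 1/(6 + E - M) (Q(E, M) = 1/(6 + (E - M)) = 1/(6 + E - M))
Z(I, f) = (I + f)/(2*I) (Z(I, f) = (I + f)/((2*I)) = (I + f)*(1/(2*I)) = (I + f)/(2*I))
Z(22, c(Q(1 + 4, 5), -2))*1278 + 383 = ((½)*(22 + (1/(6 + (1 + 4) - 1*5) - 2))/22)*1278 + 383 = ((½)*(1/22)*(22 + (1/(6 + 5 - 5) - 2)))*1278 + 383 = ((½)*(1/22)*(22 + (1/6 - 2)))*1278 + 383 = ((½)*(1/22)*(22 + (⅙ - 2)))*1278 + 383 = ((½)*(1/22)*(22 - 11/6))*1278 + 383 = ((½)*(1/22)*(121/6))*1278 + 383 = (11/24)*1278 + 383 = 2343/4 + 383 = 3875/4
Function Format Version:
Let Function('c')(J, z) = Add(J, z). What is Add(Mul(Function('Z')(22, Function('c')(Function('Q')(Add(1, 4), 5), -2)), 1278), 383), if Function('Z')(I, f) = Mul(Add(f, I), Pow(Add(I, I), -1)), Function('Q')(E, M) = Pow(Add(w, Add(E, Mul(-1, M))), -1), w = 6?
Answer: Rational(3875, 4) ≈ 968.75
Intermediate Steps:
Function('Q')(E, M) = Pow(Add(6, E, Mul(-1, M)), -1) (Function('Q')(E, M) = Pow(Add(6, Add(E, Mul(-1, M))), -1) = Pow(Add(6, E, Mul(-1, M)), -1))
Function('Z')(I, f) = Mul(Rational(1, 2), Pow(I, -1), Add(I, f)) (Function('Z')(I, f) = Mul(Add(I, f), Pow(Mul(2, I), -1)) = Mul(Add(I, f), Mul(Rational(1, 2), Pow(I, -1))) = Mul(Rational(1, 2), Pow(I, -1), Add(I, f)))
Add(Mul(Function('Z')(22, Function('c')(Function('Q')(Add(1, 4), 5), -2)), 1278), 383) = Add(Mul(Mul(Rational(1, 2), Pow(22, -1), Add(22, Add(Pow(Add(6, Add(1, 4), Mul(-1, 5)), -1), -2))), 1278), 383) = Add(Mul(Mul(Rational(1, 2), Rational(1, 22), Add(22, Add(Pow(Add(6, 5, -5), -1), -2))), 1278), 383) = Add(Mul(Mul(Rational(1, 2), Rational(1, 22), Add(22, Add(Pow(6, -1), -2))), 1278), 383) = Add(Mul(Mul(Rational(1, 2), Rational(1, 22), Add(22, Add(Rational(1, 6), -2))), 1278), 383) = Add(Mul(Mul(Rational(1, 2), Rational(1, 22), Add(22, Rational(-11, 6))), 1278), 383) = Add(Mul(Mul(Rational(1, 2), Rational(1, 22), Rational(121, 6)), 1278), 383) = Add(Mul(Rational(11, 24), 1278), 383) = Add(Rational(2343, 4), 383) = Rational(3875, 4)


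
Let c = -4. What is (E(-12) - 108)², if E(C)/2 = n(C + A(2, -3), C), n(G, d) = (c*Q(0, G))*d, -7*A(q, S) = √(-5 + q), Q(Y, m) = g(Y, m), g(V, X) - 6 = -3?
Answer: 32400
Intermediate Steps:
g(V, X) = 3 (g(V, X) = 6 - 3 = 3)
Q(Y, m) = 3
A(q, S) = -√(-5 + q)/7
n(G, d) = -12*d (n(G, d) = (-4*3)*d = -12*d)
E(C) = -24*C (E(C) = 2*(-12*C) = -24*C)
(E(-12) - 108)² = (-24*(-12) - 108)² = (288 - 108)² = 180² = 32400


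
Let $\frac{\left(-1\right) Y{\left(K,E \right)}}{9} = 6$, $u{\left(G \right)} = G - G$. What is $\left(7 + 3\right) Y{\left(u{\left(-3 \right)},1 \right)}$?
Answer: $-540$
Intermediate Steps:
$u{\left(G \right)} = 0$
$Y{\left(K,E \right)} = -54$ ($Y{\left(K,E \right)} = \left(-9\right) 6 = -54$)
$\left(7 + 3\right) Y{\left(u{\left(-3 \right)},1 \right)} = \left(7 + 3\right) \left(-54\right) = 10 \left(-54\right) = -540$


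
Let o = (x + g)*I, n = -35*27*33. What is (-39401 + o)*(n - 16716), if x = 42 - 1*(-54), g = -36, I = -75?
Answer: 2102901801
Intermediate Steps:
x = 96 (x = 42 + 54 = 96)
n = -31185 (n = -945*33 = -31185)
o = -4500 (o = (96 - 36)*(-75) = 60*(-75) = -4500)
(-39401 + o)*(n - 16716) = (-39401 - 4500)*(-31185 - 16716) = -43901*(-47901) = 2102901801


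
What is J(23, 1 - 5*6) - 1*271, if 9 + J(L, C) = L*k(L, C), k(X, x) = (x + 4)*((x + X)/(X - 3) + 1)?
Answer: -1365/2 ≈ -682.50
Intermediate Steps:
k(X, x) = (1 + (X + x)/(-3 + X))*(4 + x) (k(X, x) = (4 + x)*((X + x)/(-3 + X) + 1) = (4 + x)*(1 + (X + x)/(-3 + X)) = (1 + (X + x)/(-3 + X))*(4 + x))
J(L, C) = -9 + L*(-12 + C + C² + 8*L + 2*C*L)/(-3 + L) (J(L, C) = -9 + L*((-12 + C + C² + 8*L + 2*L*C)/(-3 + L)) = -9 + L*((-12 + C + C² + 8*L + 2*C*L)/(-3 + L)) = -9 + L*(-12 + C + C² + 8*L + 2*C*L)/(-3 + L))
J(23, 1 - 5*6) - 1*271 = (27 - 9*23 + 23*(-12 + (1 - 5*6) + (1 - 5*6)² + 8*23 + 2*(1 - 5*6)*23))/(-3 + 23) - 1*271 = (27 - 207 + 23*(-12 + (1 - 30) + (1 - 30)² + 184 + 2*(1 - 30)*23))/20 - 271 = (27 - 207 + 23*(-12 - 29 + (-29)² + 184 + 2*(-29)*23))/20 - 271 = (27 - 207 + 23*(-12 - 29 + 841 + 184 - 1334))/20 - 271 = (27 - 207 + 23*(-350))/20 - 271 = (27 - 207 - 8050)/20 - 271 = (1/20)*(-8230) - 271 = -823/2 - 271 = -1365/2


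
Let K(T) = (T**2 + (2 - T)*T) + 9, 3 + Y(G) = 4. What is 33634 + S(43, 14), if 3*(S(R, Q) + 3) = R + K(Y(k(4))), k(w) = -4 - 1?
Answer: 33649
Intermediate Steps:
k(w) = -5
Y(G) = 1 (Y(G) = -3 + 4 = 1)
K(T) = 9 + T**2 + T*(2 - T) (K(T) = (T**2 + T*(2 - T)) + 9 = 9 + T**2 + T*(2 - T))
S(R, Q) = 2/3 + R/3 (S(R, Q) = -3 + (R + (9 + 2*1))/3 = -3 + (R + (9 + 2))/3 = -3 + (R + 11)/3 = -3 + (11 + R)/3 = -3 + (11/3 + R/3) = 2/3 + R/3)
33634 + S(43, 14) = 33634 + (2/3 + (1/3)*43) = 33634 + (2/3 + 43/3) = 33634 + 15 = 33649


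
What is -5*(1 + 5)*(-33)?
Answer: 990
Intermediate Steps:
-5*(1 + 5)*(-33) = -5*6*(-33) = -30*(-33) = 990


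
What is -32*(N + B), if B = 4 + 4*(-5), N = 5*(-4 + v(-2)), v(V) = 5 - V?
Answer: 32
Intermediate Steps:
N = 15 (N = 5*(-4 + (5 - 1*(-2))) = 5*(-4 + (5 + 2)) = 5*(-4 + 7) = 5*3 = 15)
B = -16 (B = 4 - 20 = -16)
-32*(N + B) = -32*(15 - 16) = -32*(-1) = 32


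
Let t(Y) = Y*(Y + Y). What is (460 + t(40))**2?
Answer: 13395600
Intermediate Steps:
t(Y) = 2*Y**2 (t(Y) = Y*(2*Y) = 2*Y**2)
(460 + t(40))**2 = (460 + 2*40**2)**2 = (460 + 2*1600)**2 = (460 + 3200)**2 = 3660**2 = 13395600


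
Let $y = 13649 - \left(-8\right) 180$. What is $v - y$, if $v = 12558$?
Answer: $-2531$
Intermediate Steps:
$y = 15089$ ($y = 13649 - -1440 = 13649 + 1440 = 15089$)
$v - y = 12558 - 15089 = -2531$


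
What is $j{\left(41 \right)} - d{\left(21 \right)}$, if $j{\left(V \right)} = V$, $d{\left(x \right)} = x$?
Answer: $20$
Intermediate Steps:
$j{\left(41 \right)} - d{\left(21 \right)} = 41 - 21 = 20$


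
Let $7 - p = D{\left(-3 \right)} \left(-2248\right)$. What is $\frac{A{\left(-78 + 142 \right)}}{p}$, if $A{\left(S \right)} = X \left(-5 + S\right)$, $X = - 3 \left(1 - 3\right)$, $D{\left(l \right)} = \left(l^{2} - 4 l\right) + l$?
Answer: $\frac{354}{40471} \approx 0.008747$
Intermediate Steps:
$D{\left(l \right)} = l^{2} - 3 l$
$X = 6$ ($X = \left(-3\right) \left(-2\right) = 6$)
$p = 40471$ ($p = 7 - - 3 \left(-3 - 3\right) \left(-2248\right) = 7 - \left(-3\right) \left(-6\right) \left(-2248\right) = 7 - 18 \left(-2248\right) = 7 - -40464 = 7 + 40464 = 40471$)
$A{\left(S \right)} = -30 + 6 S$ ($A{\left(S \right)} = 6 \left(-5 + S\right) = -30 + 6 S$)
$\frac{A{\left(-78 + 142 \right)}}{p} = \frac{-30 + 6 \left(-78 + 142\right)}{40471} = \left(-30 + 6 \cdot 64\right) \frac{1}{40471} = \left(-30 + 384\right) \frac{1}{40471} = 354 \cdot \frac{1}{40471} = \frac{354}{40471}$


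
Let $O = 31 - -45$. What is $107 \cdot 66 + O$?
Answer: $7138$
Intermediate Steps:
$O = 76$ ($O = 31 + 45 = 76$)
$107 \cdot 66 + O = 107 \cdot 66 + 76 = 7062 + 76 = 7138$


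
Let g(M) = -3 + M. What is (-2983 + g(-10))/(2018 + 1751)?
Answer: -2996/3769 ≈ -0.79491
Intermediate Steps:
(-2983 + g(-10))/(2018 + 1751) = (-2983 + (-3 - 10))/(2018 + 1751) = (-2983 - 13)/3769 = -2996*1/3769 = -2996/3769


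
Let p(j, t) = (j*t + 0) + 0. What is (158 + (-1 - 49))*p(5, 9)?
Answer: 4860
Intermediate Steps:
p(j, t) = j*t (p(j, t) = j*t + 0 = j*t)
(158 + (-1 - 49))*p(5, 9) = (158 + (-1 - 49))*(5*9) = (158 - 50)*45 = 108*45 = 4860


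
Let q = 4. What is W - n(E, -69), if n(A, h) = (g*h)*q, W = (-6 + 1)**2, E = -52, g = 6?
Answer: 1681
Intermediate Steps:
W = 25 (W = (-5)**2 = 25)
n(A, h) = 24*h (n(A, h) = (6*h)*4 = 24*h)
W - n(E, -69) = 25 - 24*(-69) = 25 - 1*(-1656) = 25 + 1656 = 1681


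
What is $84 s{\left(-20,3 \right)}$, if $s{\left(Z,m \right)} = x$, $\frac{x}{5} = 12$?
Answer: $5040$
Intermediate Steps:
$x = 60$ ($x = 5 \cdot 12 = 60$)
$s{\left(Z,m \right)} = 60$
$84 s{\left(-20,3 \right)} = 84 \cdot 60 = 5040$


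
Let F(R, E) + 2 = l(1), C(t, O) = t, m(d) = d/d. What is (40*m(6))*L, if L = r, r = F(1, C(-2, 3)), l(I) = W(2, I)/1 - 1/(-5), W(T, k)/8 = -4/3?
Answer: -1496/3 ≈ -498.67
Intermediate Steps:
m(d) = 1
W(T, k) = -32/3 (W(T, k) = 8*(-4/3) = -32/3)
l(I) = -157/15 (l(I) = -32/3/1 - 1/(-5) = -32/3*1 - 1*(-⅕) = -32/3 + ⅕ = -157/15)
F(R, E) = -187/15 (F(R, E) = -2 - 157/15 = -187/15)
r = -187/15 ≈ -12.467
L = -187/15 ≈ -12.467
(40*m(6))*L = (40*1)*(-187/15) = 40*(-187/15) = -1496/3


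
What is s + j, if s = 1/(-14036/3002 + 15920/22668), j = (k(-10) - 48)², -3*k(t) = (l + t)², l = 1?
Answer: 190099765083/33797026 ≈ 5624.8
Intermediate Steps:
k(t) = -(1 + t)²/3
j = 5625 (j = (-(1 - 10)²/3 - 48)² = (-⅓*(-9)² - 48)² = (-⅓*81 - 48)² = (-27 - 48)² = (-75)² = 5625)
s = -8506167/33797026 (s = 1/(-14036*1/3002 + 15920*(1/22668)) = 1/(-7018/1501 + 3980/5667) = 1/(-33797026/8506167) = -8506167/33797026 ≈ -0.25168)
s + j = -8506167/33797026 + 5625 = 190099765083/33797026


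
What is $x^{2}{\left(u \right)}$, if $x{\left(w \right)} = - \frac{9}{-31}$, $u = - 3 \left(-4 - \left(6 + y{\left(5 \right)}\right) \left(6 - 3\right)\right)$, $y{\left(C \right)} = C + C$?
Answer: $\frac{81}{961} \approx 0.084287$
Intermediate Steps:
$y{\left(C \right)} = 2 C$
$u = 156$ ($u = - 3 \left(-4 - \left(6 + 2 \cdot 5\right) \left(6 - 3\right)\right) = - 3 \left(-4 - \left(6 + 10\right) 3\right) = - 3 \left(-4 - 16 \cdot 3\right) = - 3 \left(-4 - 48\right) = \left(-3\right) \left(-52\right) = 156$)
$x{\left(w \right)} = \frac{9}{31}$ ($x{\left(w \right)} = \left(-9\right) \left(- \frac{1}{31}\right) = \frac{9}{31}$)
$x^{2}{\left(u \right)} = \left(\frac{9}{31}\right)^{2} = \frac{81}{961}$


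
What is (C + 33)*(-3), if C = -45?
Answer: 36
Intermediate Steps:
(C + 33)*(-3) = (-45 + 33)*(-3) = -12*(-3) = 36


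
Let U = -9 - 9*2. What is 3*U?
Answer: -81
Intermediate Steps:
U = -27 (U = -9 - 18 = -27)
3*U = 3*(-27) = -81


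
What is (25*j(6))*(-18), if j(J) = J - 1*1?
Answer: -2250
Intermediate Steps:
j(J) = -1 + J (j(J) = J - 1 = -1 + J)
(25*j(6))*(-18) = (25*(-1 + 6))*(-18) = (25*5)*(-18) = 125*(-18) = -2250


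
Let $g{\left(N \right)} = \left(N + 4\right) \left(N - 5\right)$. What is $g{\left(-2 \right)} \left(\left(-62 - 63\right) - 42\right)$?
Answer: $2338$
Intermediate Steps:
$g{\left(N \right)} = \left(-5 + N\right) \left(4 + N\right)$ ($g{\left(N \right)} = \left(4 + N\right) \left(-5 + N\right) = \left(-5 + N\right) \left(4 + N\right)$)
$g{\left(-2 \right)} \left(\left(-62 - 63\right) - 42\right) = \left(-20 + \left(-2\right)^{2} - -2\right) \left(\left(-62 - 63\right) - 42\right) = \left(-20 + 4 + 2\right) \left(-125 - 42\right) = \left(-14\right) \left(-167\right) = 2338$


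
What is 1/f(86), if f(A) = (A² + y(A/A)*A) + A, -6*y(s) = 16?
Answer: 3/21758 ≈ 0.00013788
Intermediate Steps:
y(s) = -8/3 (y(s) = -⅙*16 = -8/3)
f(A) = A² - 5*A/3 (f(A) = (A² - 8*A/3) + A = A² - 5*A/3)
1/f(86) = 1/((⅓)*86*(-5 + 3*86)) = 1/((⅓)*86*(-5 + 258)) = 1/((⅓)*86*253) = 1/(21758/3) = 3/21758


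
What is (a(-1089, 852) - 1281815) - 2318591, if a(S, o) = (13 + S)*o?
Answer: -4517158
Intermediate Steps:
a(S, o) = o*(13 + S)
(a(-1089, 852) - 1281815) - 2318591 = (852*(13 - 1089) - 1281815) - 2318591 = (852*(-1076) - 1281815) - 2318591 = (-916752 - 1281815) - 2318591 = -2198567 - 2318591 = -4517158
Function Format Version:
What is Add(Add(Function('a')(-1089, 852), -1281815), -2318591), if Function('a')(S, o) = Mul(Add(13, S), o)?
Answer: -4517158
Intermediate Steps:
Function('a')(S, o) = Mul(o, Add(13, S))
Add(Add(Function('a')(-1089, 852), -1281815), -2318591) = Add(Add(Mul(852, Add(13, -1089)), -1281815), -2318591) = Add(Add(Mul(852, -1076), -1281815), -2318591) = Add(Add(-916752, -1281815), -2318591) = Add(-2198567, -2318591) = -4517158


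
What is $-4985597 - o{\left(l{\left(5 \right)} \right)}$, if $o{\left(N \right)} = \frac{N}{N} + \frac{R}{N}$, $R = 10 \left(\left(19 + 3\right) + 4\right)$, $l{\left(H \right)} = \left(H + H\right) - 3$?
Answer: $- \frac{34899446}{7} \approx -4.9856 \cdot 10^{6}$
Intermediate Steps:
$l{\left(H \right)} = -3 + 2 H$ ($l{\left(H \right)} = 2 H - 3 = -3 + 2 H$)
$R = 260$ ($R = 10 \left(22 + 4\right) = 10 \cdot 26 = 260$)
$o{\left(N \right)} = 1 + \frac{260}{N}$ ($o{\left(N \right)} = \frac{N}{N} + \frac{260}{N} = 1 + \frac{260}{N}$)
$-4985597 - o{\left(l{\left(5 \right)} \right)} = -4985597 - \frac{260 + \left(-3 + 2 \cdot 5\right)}{-3 + 2 \cdot 5} = -4985597 - \frac{260 + \left(-3 + 10\right)}{-3 + 10} = -4985597 - \frac{260 + 7}{7} = -4985597 - \frac{1}{7} \cdot 267 = -4985597 - \frac{267}{7} = - \frac{34899446}{7}$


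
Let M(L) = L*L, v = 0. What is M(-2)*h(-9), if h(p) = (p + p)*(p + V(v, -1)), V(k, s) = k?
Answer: 648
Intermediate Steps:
M(L) = L²
h(p) = 2*p² (h(p) = (p + p)*(p + 0) = (2*p)*p = 2*p²)
M(-2)*h(-9) = (-2)²*(2*(-9)²) = 4*(2*81) = 4*162 = 648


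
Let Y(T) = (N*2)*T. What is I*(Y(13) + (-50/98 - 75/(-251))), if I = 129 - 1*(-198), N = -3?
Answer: -314548494/12299 ≈ -25575.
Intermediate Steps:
Y(T) = -6*T (Y(T) = (-3*2)*T = -6*T)
I = 327 (I = 129 + 198 = 327)
I*(Y(13) + (-50/98 - 75/(-251))) = 327*(-6*13 + (-50/98 - 75/(-251))) = 327*(-78 + (-50*1/98 - 75*(-1/251))) = 327*(-78 + (-25/49 + 75/251)) = 327*(-78 - 2600/12299) = 327*(-961922/12299) = -314548494/12299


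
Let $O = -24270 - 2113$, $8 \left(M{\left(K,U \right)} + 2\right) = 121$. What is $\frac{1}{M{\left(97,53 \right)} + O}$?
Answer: $- \frac{8}{210959} \approx -3.7922 \cdot 10^{-5}$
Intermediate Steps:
$M{\left(K,U \right)} = \frac{105}{8}$ ($M{\left(K,U \right)} = -2 + \frac{1}{8} \cdot 121 = -2 + \frac{121}{8} = \frac{105}{8}$)
$O = -26383$ ($O = -24270 - 2113 = -26383$)
$\frac{1}{M{\left(97,53 \right)} + O} = \frac{1}{\frac{105}{8} - 26383} = \frac{1}{- \frac{210959}{8}} = - \frac{8}{210959}$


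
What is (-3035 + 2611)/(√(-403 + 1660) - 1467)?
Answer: 25917/89618 + 53*√1257/268854 ≈ 0.29618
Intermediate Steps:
(-3035 + 2611)/(√(-403 + 1660) - 1467) = -424/(√1257 - 1467) = -424/(-1467 + √1257)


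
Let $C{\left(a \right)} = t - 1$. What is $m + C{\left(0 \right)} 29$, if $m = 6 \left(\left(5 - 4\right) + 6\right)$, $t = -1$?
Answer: $-16$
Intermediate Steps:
$C{\left(a \right)} = -2$ ($C{\left(a \right)} = -1 - 1 = -2$)
$m = 42$ ($m = 6 \left(\left(5 - 4\right) + 6\right) = 6 \left(1 + 6\right) = 6 \cdot 7 = 42$)
$m + C{\left(0 \right)} 29 = 42 - 58 = -16$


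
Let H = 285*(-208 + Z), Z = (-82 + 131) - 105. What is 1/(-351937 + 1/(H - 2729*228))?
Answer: -697452/245459164525 ≈ -2.8414e-6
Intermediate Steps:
Z = -56 (Z = 49 - 105 = -56)
H = -75240 (H = 285*(-208 - 56) = 285*(-264) = -75240)
1/(-351937 + 1/(H - 2729*228)) = 1/(-351937 + 1/(-75240 - 2729*228)) = 1/(-351937 + 1/(-75240 - 622212)) = 1/(-351937 + 1/(-697452)) = 1/(-351937 - 1/697452) = 1/(-245459164525/697452) = -697452/245459164525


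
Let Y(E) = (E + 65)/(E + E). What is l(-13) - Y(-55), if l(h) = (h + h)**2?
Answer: 7437/11 ≈ 676.09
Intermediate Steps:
l(h) = 4*h**2 (l(h) = (2*h)**2 = 4*h**2)
Y(E) = (65 + E)/(2*E) (Y(E) = (65 + E)/((2*E)) = (65 + E)*(1/(2*E)) = (65 + E)/(2*E))
l(-13) - Y(-55) = 4*(-13)**2 - (65 - 55)/(2*(-55)) = 4*169 - (-1)*10/(2*55) = 676 - 1*(-1/11) = 676 + 1/11 = 7437/11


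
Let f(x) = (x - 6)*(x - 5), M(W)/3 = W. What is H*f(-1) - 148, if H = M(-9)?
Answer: -1282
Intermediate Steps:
M(W) = 3*W
H = -27 (H = 3*(-9) = -27)
f(x) = (-6 + x)*(-5 + x)
H*f(-1) - 148 = -27*(30 + (-1)**2 - 11*(-1)) - 148 = -27*(30 + 1 + 11) - 148 = -27*42 - 148 = -1134 - 148 = -1282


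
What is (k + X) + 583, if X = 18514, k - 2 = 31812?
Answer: 50911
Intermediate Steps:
k = 31814 (k = 2 + 31812 = 31814)
(k + X) + 583 = (31814 + 18514) + 583 = 50328 + 583 = 50911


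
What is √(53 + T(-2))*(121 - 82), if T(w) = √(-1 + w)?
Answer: 39*√(53 + I*√3) ≈ 283.96 + 4.6387*I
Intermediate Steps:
√(53 + T(-2))*(121 - 82) = √(53 + √(-1 - 2))*(121 - 82) = √(53 + √(-3))*39 = √(53 + I*√3)*39 = 39*√(53 + I*√3)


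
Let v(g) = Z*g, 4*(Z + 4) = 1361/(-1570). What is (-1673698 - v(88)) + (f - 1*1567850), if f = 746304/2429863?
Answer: -6182357892048567/1907442455 ≈ -3.2412e+6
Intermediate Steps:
f = 746304/2429863 (f = 746304*(1/2429863) = 746304/2429863 ≈ 0.30714)
Z = -26481/6280 (Z = -4 + (1361/(-1570))/4 = -4 + (1361*(-1/1570))/4 = -4 + (1/4)*(-1361/1570) = -4 - 1361/6280 = -26481/6280 ≈ -4.2167)
v(g) = -26481*g/6280
(-1673698 - v(88)) + (f - 1*1567850) = (-1673698 - (-26481)*88/6280) + (746304/2429863 - 1*1567850) = (-1673698 - 1*(-291291/785)) + (746304/2429863 - 1567850) = (-1673698 + 291291/785) - 3809659958246/2429863 = -1313561639/785 - 3809659958246/2429863 = -6182357892048567/1907442455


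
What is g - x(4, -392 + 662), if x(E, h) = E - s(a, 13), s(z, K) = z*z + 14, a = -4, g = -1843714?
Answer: -1843688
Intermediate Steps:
s(z, K) = 14 + z² (s(z, K) = z² + 14 = 14 + z²)
x(E, h) = -30 + E (x(E, h) = E - (14 + (-4)²) = E - (14 + 16) = E - 1*30 = E - 30 = -30 + E)
g - x(4, -392 + 662) = -1843714 - (-30 + 4) = -1843714 - 1*(-26) = -1843714 + 26 = -1843688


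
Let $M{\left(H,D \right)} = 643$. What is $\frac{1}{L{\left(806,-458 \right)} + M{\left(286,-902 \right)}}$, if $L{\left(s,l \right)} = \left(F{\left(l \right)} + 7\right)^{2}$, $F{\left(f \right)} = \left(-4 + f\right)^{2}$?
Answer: $\frac{1}{45561330044} \approx 2.1948 \cdot 10^{-11}$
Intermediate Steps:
$L{\left(s,l \right)} = \left(7 + \left(-4 + l\right)^{2}\right)^{2}$ ($L{\left(s,l \right)} = \left(\left(-4 + l\right)^{2} + 7\right)^{2} = \left(7 + \left(-4 + l\right)^{2}\right)^{2}$)
$\frac{1}{L{\left(806,-458 \right)} + M{\left(286,-902 \right)}} = \frac{1}{\left(7 + \left(-4 - 458\right)^{2}\right)^{2} + 643} = \frac{1}{\left(7 + \left(-462\right)^{2}\right)^{2} + 643} = \frac{1}{\left(7 + 213444\right)^{2} + 643} = \frac{1}{213451^{2} + 643} = \frac{1}{45561329401 + 643} = \frac{1}{45561330044}$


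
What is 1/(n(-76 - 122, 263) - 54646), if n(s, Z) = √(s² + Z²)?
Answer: -54646/2986076943 - √108373/2986076943 ≈ -1.8411e-5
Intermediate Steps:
n(s, Z) = √(Z² + s²)
1/(n(-76 - 122, 263) - 54646) = 1/(√(263² + (-76 - 122)²) - 54646) = 1/(√(69169 + (-198)²) - 54646) = 1/(√(69169 + 39204) - 54646) = 1/(√108373 - 54646) = 1/(-54646 + √108373)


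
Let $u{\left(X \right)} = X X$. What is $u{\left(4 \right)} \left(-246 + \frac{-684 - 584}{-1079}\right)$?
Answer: $- \frac{4226656}{1079} \approx -3917.2$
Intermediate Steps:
$u{\left(X \right)} = X^{2}$
$u{\left(4 \right)} \left(-246 + \frac{-684 - 584}{-1079}\right) = 4^{2} \left(-246 + \frac{-684 - 584}{-1079}\right) = 16 \left(-246 + \left(-684 - 584\right) \left(- \frac{1}{1079}\right)\right) = 16 \left(-246 - - \frac{1268}{1079}\right) = 16 \left(-246 + \frac{1268}{1079}\right) = 16 \left(- \frac{264166}{1079}\right) = - \frac{4226656}{1079}$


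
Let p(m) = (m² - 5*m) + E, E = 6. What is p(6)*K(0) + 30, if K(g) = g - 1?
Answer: 18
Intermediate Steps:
K(g) = -1 + g
p(m) = 6 + m² - 5*m (p(m) = (m² - 5*m) + 6 = 6 + m² - 5*m)
p(6)*K(0) + 30 = (6 + 6² - 5*6)*(-1 + 0) + 30 = (6 + 36 - 30)*(-1) + 30 = 12*(-1) + 30 = -12 + 30 = 18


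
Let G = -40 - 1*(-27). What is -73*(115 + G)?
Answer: -7446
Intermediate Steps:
G = -13 (G = -40 + 27 = -13)
-73*(115 + G) = -73*(115 - 13) = -73*102 = -7446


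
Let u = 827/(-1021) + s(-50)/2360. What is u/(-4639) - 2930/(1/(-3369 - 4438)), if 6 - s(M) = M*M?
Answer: 127845051262283247/5588974420 ≈ 2.2874e+7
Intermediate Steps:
s(M) = 6 - M**2 (s(M) = 6 - M*M = 6 - M**2)
u = -2249047/1204780 (u = 827/(-1021) + (6 - 1*(-50)**2)/2360 = 827*(-1/1021) + (6 - 1*2500)*(1/2360) = -827/1021 + (6 - 2500)*(1/2360) = -827/1021 - 2494*1/2360 = -827/1021 - 1247/1180 = -2249047/1204780 ≈ -1.8668)
u/(-4639) - 2930/(1/(-3369 - 4438)) = -2249047/1204780/(-4639) - 2930/(1/(-3369 - 4438)) = -2249047/1204780*(-1/4639) - 2930/(1/(-7807)) = 2249047/5588974420 - 2930/(-1/7807) = 2249047/5588974420 - 2930*(-7807) = 2249047/5588974420 + 22874510 = 127845051262283247/5588974420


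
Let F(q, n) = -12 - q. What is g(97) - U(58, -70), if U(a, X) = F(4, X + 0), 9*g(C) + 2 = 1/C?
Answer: 13775/873 ≈ 15.779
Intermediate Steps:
g(C) = -2/9 + 1/(9*C)
U(a, X) = -16 (U(a, X) = -12 - 1*4 = -12 - 4 = -16)
g(97) - U(58, -70) = (1/9)*(1 - 2*97)/97 - 1*(-16) = (1/9)*(1/97)*(1 - 194) + 16 = (1/9)*(1/97)*(-193) + 16 = -193/873 + 16 = 13775/873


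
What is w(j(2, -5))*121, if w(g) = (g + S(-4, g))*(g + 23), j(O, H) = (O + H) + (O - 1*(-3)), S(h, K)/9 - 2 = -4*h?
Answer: 496100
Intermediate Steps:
S(h, K) = 18 - 36*h (S(h, K) = 18 + 9*(-4*h) = 18 - 36*h)
j(O, H) = 3 + H + 2*O (j(O, H) = (H + O) + (O + 3) = (H + O) + (3 + O) = 3 + H + 2*O)
w(g) = (23 + g)*(162 + g) (w(g) = (g + (18 - 36*(-4)))*(g + 23) = (g + (18 + 144))*(23 + g) = (g + 162)*(23 + g) = (162 + g)*(23 + g) = (23 + g)*(162 + g))
w(j(2, -5))*121 = (3726 + (3 - 5 + 2*2)**2 + 185*(3 - 5 + 2*2))*121 = (3726 + (3 - 5 + 4)**2 + 185*(3 - 5 + 4))*121 = (3726 + 2**2 + 185*2)*121 = (3726 + 4 + 370)*121 = 4100*121 = 496100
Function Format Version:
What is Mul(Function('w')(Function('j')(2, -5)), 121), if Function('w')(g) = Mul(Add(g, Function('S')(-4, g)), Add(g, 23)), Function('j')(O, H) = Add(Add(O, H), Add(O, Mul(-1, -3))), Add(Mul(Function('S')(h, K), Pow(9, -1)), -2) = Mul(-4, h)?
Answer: 496100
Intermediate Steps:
Function('S')(h, K) = Add(18, Mul(-36, h)) (Function('S')(h, K) = Add(18, Mul(9, Mul(-4, h))) = Add(18, Mul(-36, h)))
Function('j')(O, H) = Add(3, H, Mul(2, O)) (Function('j')(O, H) = Add(Add(H, O), Add(O, 3)) = Add(Add(H, O), Add(3, O)) = Add(3, H, Mul(2, O)))
Function('w')(g) = Mul(Add(23, g), Add(162, g)) (Function('w')(g) = Mul(Add(g, Add(18, Mul(-36, -4))), Add(g, 23)) = Mul(Add(g, Add(18, 144)), Add(23, g)) = Mul(Add(g, 162), Add(23, g)) = Mul(Add(162, g), Add(23, g)) = Mul(Add(23, g), Add(162, g)))
Mul(Function('w')(Function('j')(2, -5)), 121) = Mul(Add(3726, Pow(Add(3, -5, Mul(2, 2)), 2), Mul(185, Add(3, -5, Mul(2, 2)))), 121) = Mul(Add(3726, Pow(Add(3, -5, 4), 2), Mul(185, Add(3, -5, 4))), 121) = Mul(Add(3726, Pow(2, 2), Mul(185, 2)), 121) = Mul(Add(3726, 4, 370), 121) = Mul(4100, 121) = 496100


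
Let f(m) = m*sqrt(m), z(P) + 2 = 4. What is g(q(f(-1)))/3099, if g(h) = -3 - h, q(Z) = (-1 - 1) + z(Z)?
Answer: -1/1033 ≈ -0.00096805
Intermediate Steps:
z(P) = 2 (z(P) = -2 + 4 = 2)
f(m) = m**(3/2)
q(Z) = 0 (q(Z) = (-1 - 1) + 2 = -2 + 2 = 0)
g(q(f(-1)))/3099 = (-3 - 1*0)/3099 = (-3 + 0)*(1/3099) = -3*1/3099 = -1/1033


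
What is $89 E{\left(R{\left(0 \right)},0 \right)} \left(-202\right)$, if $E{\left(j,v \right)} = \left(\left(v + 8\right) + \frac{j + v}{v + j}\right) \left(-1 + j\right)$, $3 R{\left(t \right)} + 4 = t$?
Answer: $377538$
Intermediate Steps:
$R{\left(t \right)} = - \frac{4}{3} + \frac{t}{3}$
$E{\left(j,v \right)} = \left(-1 + j\right) \left(9 + v\right)$ ($E{\left(j,v \right)} = \left(\left(8 + v\right) + \frac{j + v}{j + v}\right) \left(-1 + j\right) = \left(\left(8 + v\right) + 1\right) \left(-1 + j\right) = \left(9 + v\right) \left(-1 + j\right) = \left(-1 + j\right) \left(9 + v\right)$)
$89 E{\left(R{\left(0 \right)},0 \right)} \left(-202\right) = 89 \left(-9 - 0 + 9 \left(- \frac{4}{3} + \frac{1}{3} \cdot 0\right) + \left(- \frac{4}{3} + \frac{1}{3} \cdot 0\right) 0\right) \left(-202\right) = 89 \left(-9 + 0 + 9 \left(- \frac{4}{3} + 0\right) + \left(- \frac{4}{3} + 0\right) 0\right) \left(-202\right) = 89 \left(-9 + 0 + 9 \left(- \frac{4}{3}\right) - 0\right) \left(-202\right) = 89 \left(-9 + 0 - 12 + 0\right) \left(-202\right) = 89 \left(-21\right) \left(-202\right) = \left(-1869\right) \left(-202\right) = 377538$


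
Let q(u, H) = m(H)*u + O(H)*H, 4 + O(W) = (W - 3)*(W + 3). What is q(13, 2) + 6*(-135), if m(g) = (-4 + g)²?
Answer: -776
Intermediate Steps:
O(W) = -4 + (-3 + W)*(3 + W) (O(W) = -4 + (W - 3)*(W + 3) = -4 + (-3 + W)*(3 + W))
q(u, H) = H*(-13 + H²) + u*(-4 + H)² (q(u, H) = (-4 + H)²*u + (-13 + H²)*H = u*(-4 + H)² + H*(-13 + H²) = H*(-13 + H²) + u*(-4 + H)²)
q(13, 2) + 6*(-135) = (2*(-13 + 2²) + 13*(-4 + 2)²) + 6*(-135) = (2*(-13 + 4) + 13*(-2)²) - 810 = (2*(-9) + 13*4) - 810 = (-18 + 52) - 810 = 34 - 810 = -776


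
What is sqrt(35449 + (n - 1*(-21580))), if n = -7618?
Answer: sqrt(49411) ≈ 222.29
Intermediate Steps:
sqrt(35449 + (n - 1*(-21580))) = sqrt(35449 + (-7618 - 1*(-21580))) = sqrt(35449 + (-7618 + 21580)) = sqrt(35449 + 13962) = sqrt(49411)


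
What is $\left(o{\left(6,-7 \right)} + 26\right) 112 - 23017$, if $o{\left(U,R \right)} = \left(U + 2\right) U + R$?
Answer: $-15513$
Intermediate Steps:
$o{\left(U,R \right)} = R + U \left(2 + U\right)$ ($o{\left(U,R \right)} = \left(2 + U\right) U + R = U \left(2 + U\right) + R = R + U \left(2 + U\right)$)
$\left(o{\left(6,-7 \right)} + 26\right) 112 - 23017 = \left(\left(-7 + 6^{2} + 2 \cdot 6\right) + 26\right) 112 - 23017 = \left(\left(-7 + 36 + 12\right) + 26\right) 112 - 23017 = \left(41 + 26\right) 112 - 23017 = 67 \cdot 112 - 23017 = 7504 - 23017 = -15513$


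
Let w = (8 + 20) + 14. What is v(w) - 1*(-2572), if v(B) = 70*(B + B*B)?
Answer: 128992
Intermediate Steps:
w = 42 (w = 28 + 14 = 42)
v(B) = 70*B + 70*B² (v(B) = 70*(B + B²) = 70*B + 70*B²)
v(w) - 1*(-2572) = 70*42*(1 + 42) - 1*(-2572) = 70*42*43 + 2572 = 126420 + 2572 = 128992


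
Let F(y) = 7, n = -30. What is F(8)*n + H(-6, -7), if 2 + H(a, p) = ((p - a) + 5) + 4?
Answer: -204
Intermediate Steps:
H(a, p) = 7 + p - a (H(a, p) = -2 + (((p - a) + 5) + 4) = -2 + ((5 + p - a) + 4) = -2 + (9 + p - a) = 7 + p - a)
F(8)*n + H(-6, -7) = 7*(-30) + (7 - 7 - 1*(-6)) = -210 + (7 - 7 + 6) = -210 + 6 = -204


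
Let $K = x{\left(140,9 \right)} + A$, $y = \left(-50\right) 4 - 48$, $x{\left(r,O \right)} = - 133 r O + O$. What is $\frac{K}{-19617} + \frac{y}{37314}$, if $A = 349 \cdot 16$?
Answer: $\frac{1006586317}{121998123} \approx 8.2508$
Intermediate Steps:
$x{\left(r,O \right)} = O - 133 O r$ ($x{\left(r,O \right)} = - 133 O r + O = O - 133 O r$)
$A = 5584$
$y = -248$ ($y = -200 - 48 = -248$)
$K = -161987$ ($K = 9 \left(1 - 18620\right) + 5584 = 9 \left(-18619\right) + 5584 = -167571 + 5584 = -161987$)
$\frac{K}{-19617} + \frac{y}{37314} = - \frac{161987}{-19617} - \frac{248}{37314} = \left(-161987\right) \left(- \frac{1}{19617}\right) - \frac{124}{18657} = \frac{161987}{19617} - \frac{124}{18657} = \frac{1006586317}{121998123}$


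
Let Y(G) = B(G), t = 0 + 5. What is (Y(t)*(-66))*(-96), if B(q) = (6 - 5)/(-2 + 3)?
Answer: 6336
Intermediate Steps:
B(q) = 1 (B(q) = 1/1 = 1*1 = 1)
t = 5
Y(G) = 1
(Y(t)*(-66))*(-96) = (1*(-66))*(-96) = -66*(-96) = 6336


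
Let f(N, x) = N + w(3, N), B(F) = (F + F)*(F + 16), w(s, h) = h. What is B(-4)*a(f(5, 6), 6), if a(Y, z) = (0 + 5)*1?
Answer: -480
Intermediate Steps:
B(F) = 2*F*(16 + F) (B(F) = (2*F)*(16 + F) = 2*F*(16 + F))
f(N, x) = 2*N (f(N, x) = N + N = 2*N)
a(Y, z) = 5 (a(Y, z) = 5*1 = 5)
B(-4)*a(f(5, 6), 6) = (2*(-4)*(16 - 4))*5 = (2*(-4)*12)*5 = -96*5 = -480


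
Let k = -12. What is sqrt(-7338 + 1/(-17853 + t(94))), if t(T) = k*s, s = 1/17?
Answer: I*sqrt(675977601057843)/303513 ≈ 85.662*I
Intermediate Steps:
s = 1/17 ≈ 0.058824
t(T) = -12/17 (t(T) = -12*1/17 = -12/17)
sqrt(-7338 + 1/(-17853 + t(94))) = sqrt(-7338 + 1/(-17853 - 12/17)) = sqrt(-7338 + 1/(-303513/17)) = sqrt(-7338 - 17/303513) = sqrt(-2227178411/303513) = I*sqrt(675977601057843)/303513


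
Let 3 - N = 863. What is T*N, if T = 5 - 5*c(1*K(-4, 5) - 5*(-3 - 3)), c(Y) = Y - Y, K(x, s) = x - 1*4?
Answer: -4300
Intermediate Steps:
N = -860 (N = 3 - 1*863 = 3 - 863 = -860)
K(x, s) = -4 + x (K(x, s) = x - 4 = -4 + x)
c(Y) = 0
T = 5 (T = 5 - 5*0 = 5 + 0 = 5)
T*N = 5*(-860) = -4300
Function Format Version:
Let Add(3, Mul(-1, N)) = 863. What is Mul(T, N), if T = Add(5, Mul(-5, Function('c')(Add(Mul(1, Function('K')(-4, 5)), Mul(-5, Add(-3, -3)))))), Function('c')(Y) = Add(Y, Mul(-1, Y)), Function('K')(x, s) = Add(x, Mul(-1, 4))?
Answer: -4300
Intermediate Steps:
N = -860 (N = Add(3, Mul(-1, 863)) = Add(3, -863) = -860)
Function('K')(x, s) = Add(-4, x) (Function('K')(x, s) = Add(x, -4) = Add(-4, x))
Function('c')(Y) = 0
T = 5 (T = Add(5, Mul(-5, 0)) = Add(5, 0) = 5)
Mul(T, N) = Mul(5, -860) = -4300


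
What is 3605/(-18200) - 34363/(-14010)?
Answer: 1642573/728520 ≈ 2.2547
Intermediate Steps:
3605/(-18200) - 34363/(-14010) = 3605*(-1/18200) - 34363*(-1/14010) = -103/520 + 34363/14010 = 1642573/728520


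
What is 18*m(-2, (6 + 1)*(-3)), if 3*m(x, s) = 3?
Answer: 18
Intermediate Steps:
m(x, s) = 1 (m(x, s) = (⅓)*3 = 1)
18*m(-2, (6 + 1)*(-3)) = 18*1 = 18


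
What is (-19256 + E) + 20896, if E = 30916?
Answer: 32556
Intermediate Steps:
(-19256 + E) + 20896 = (-19256 + 30916) + 20896 = 11660 + 20896 = 32556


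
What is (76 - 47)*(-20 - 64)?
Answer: -2436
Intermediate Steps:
(76 - 47)*(-20 - 64) = 29*(-84) = -2436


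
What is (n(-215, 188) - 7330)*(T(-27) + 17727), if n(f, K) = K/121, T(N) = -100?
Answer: -15630601234/121 ≈ -1.2918e+8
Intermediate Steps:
n(f, K) = K/121 (n(f, K) = K*(1/121) = K/121)
(n(-215, 188) - 7330)*(T(-27) + 17727) = ((1/121)*188 - 7330)*(-100 + 17727) = (188/121 - 7330)*17627 = -886742/121*17627 = -15630601234/121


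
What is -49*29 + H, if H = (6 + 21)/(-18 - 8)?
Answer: -36973/26 ≈ -1422.0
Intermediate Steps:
H = -27/26 (H = 27/(-26) = 27*(-1/26) = -27/26 ≈ -1.0385)
-49*29 + H = -49*29 - 27/26 = -1421 - 27/26 = -36973/26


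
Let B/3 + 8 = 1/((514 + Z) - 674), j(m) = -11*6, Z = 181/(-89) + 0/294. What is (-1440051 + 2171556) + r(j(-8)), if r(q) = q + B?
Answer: 3515911816/4807 ≈ 7.3142e+5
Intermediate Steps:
Z = -181/89 (Z = 181*(-1/89) + 0*(1/294) = -181/89 + 0 = -181/89 ≈ -2.0337)
j(m) = -66
B = -115457/4807 (B = -24 + 3/((514 - 181/89) - 674) = -24 + 3/(45565/89 - 674) = -24 + 3/(-14421/89) = -24 + 3*(-89/14421) = -24 - 89/4807 = -115457/4807 ≈ -24.019)
r(q) = -115457/4807 + q (r(q) = q - 115457/4807 = -115457/4807 + q)
(-1440051 + 2171556) + r(j(-8)) = (-1440051 + 2171556) + (-115457/4807 - 66) = 731505 - 432719/4807 = 3515911816/4807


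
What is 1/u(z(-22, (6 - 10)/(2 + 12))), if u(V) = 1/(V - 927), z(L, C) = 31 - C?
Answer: -6270/7 ≈ -895.71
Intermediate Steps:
u(V) = 1/(-927 + V)
1/u(z(-22, (6 - 10)/(2 + 12))) = 1/(1/(-927 + (31 - (6 - 10)/(2 + 12)))) = 1/(1/(-927 + (31 - (-4)/14))) = 1/(1/(-927 + (31 - 1*(-2/7)))) = 1/(1/(-927 + (31 + 2/7))) = 1/(1/(-927 + 219/7)) = 1/(1/(-6270/7)) = 1/(-7/6270) = -6270/7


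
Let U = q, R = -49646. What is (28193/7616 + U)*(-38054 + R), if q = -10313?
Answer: 1721454858875/1904 ≈ 9.0413e+8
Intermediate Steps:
U = -10313
(28193/7616 + U)*(-38054 + R) = (28193/7616 - 10313)*(-38054 - 49646) = (28193*(1/7616) - 10313)*(-87700) = (28193/7616 - 10313)*(-87700) = -78515615/7616*(-87700) = 1721454858875/1904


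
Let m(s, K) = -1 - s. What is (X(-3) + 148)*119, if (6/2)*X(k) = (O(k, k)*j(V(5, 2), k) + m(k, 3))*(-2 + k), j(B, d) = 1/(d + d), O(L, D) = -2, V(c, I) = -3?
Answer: 154343/9 ≈ 17149.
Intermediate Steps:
j(B, d) = 1/(2*d)
X(k) = (-2 + k)*(-1 - k - 1/k)/3 (X(k) = ((-1/k + (-1 - k))*(-2 + k))/3 = ((-1 - k - 1/k)*(-2 + k))/3 = ((-2 + k)*(-1 - k - 1/k))/3 = (-2 + k)*(-1 - k - 1/k)/3)
(X(-3) + 148)*119 = ((⅓)*(2 - 3 + (-3)² - 1*(-3)³)/(-3) + 148)*119 = ((⅓)*(-⅓)*(2 - 3 + 9 - 1*(-27)) + 148)*119 = ((⅓)*(-⅓)*(2 - 3 + 9 + 27) + 148)*119 = ((⅓)*(-⅓)*35 + 148)*119 = (-35/9 + 148)*119 = (1297/9)*119 = 154343/9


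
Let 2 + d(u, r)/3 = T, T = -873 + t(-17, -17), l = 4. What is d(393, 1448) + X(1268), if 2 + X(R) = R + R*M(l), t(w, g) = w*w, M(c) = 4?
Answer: 4580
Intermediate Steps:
t(w, g) = w²
T = -584 (T = -873 + (-17)² = -873 + 289 = -584)
d(u, r) = -1758 (d(u, r) = -6 + 3*(-584) = -6 - 1752 = -1758)
X(R) = -2 + 5*R (X(R) = -2 + (R + R*4) = -2 + (R + 4*R) = -2 + 5*R)
d(393, 1448) + X(1268) = -1758 + (-2 + 5*1268) = -1758 + (-2 + 6340) = -1758 + 6338 = 4580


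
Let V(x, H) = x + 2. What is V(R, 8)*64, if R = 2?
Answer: 256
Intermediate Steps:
V(x, H) = 2 + x
V(R, 8)*64 = (2 + 2)*64 = 4*64 = 256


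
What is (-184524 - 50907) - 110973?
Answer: -346404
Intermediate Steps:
(-184524 - 50907) - 110973 = -235431 - 110973 = -346404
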